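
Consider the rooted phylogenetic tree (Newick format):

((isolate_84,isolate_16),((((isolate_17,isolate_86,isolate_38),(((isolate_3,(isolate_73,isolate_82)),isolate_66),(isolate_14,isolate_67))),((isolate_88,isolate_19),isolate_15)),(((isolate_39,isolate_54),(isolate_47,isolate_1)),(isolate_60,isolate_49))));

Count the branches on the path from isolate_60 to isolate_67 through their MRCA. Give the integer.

The MRCA of isolate_60 and isolate_67 is the node subtending ((((isolate_17,isolate_86,isolate_38),(((isolate_3,(isolate_73,isolate_82)),isolate_66),(isolate_14,isolate_67))),((isolate_88,isolate_19),isolate_15)),(((isolate_39,isolate_54),(isolate_47,isolate_1)),(isolate_60,isolate_49))).
From isolate_60 up to that node: 3 branches. From isolate_67 up to the same node: 5 branches. Total: 3 + 5 = 8.

8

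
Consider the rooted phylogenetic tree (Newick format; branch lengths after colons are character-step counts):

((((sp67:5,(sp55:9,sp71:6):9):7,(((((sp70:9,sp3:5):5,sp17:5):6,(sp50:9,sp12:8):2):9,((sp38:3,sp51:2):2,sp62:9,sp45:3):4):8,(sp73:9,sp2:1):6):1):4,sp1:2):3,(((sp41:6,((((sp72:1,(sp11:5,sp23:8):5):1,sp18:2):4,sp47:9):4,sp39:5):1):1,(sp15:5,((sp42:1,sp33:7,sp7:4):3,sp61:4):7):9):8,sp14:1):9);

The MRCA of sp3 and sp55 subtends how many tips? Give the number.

14

The MRCA of sp3 and sp55 is the node subtending ((sp67,(sp55,sp71)),(((((sp70,sp3),sp17),(sp50,sp12)),((sp38,sp51),sp62,sp45)),(sp73,sp2))).
That clade contains 14 terminal taxa: sp12, sp17, sp2, sp3, sp38, sp45, sp50, sp51, sp55, sp62, sp67, sp70, sp71, sp73.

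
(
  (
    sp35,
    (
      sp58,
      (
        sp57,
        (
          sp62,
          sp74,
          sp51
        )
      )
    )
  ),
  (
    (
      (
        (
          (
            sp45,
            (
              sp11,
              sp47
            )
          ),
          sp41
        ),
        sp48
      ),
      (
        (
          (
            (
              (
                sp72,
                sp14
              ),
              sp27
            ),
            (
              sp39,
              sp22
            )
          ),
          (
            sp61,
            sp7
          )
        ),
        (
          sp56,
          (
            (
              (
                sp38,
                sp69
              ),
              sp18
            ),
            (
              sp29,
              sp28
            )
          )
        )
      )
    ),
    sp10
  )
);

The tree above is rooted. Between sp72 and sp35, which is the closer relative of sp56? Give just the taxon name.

sp72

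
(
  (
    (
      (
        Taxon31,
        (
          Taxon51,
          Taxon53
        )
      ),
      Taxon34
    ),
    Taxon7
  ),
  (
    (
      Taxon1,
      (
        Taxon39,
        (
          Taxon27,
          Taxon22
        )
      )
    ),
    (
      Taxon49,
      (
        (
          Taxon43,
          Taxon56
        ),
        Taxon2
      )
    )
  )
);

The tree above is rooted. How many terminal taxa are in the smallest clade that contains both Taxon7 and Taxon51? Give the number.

5

The MRCA of Taxon7 and Taxon51 is the node subtending (((Taxon31,(Taxon51,Taxon53)),Taxon34),Taxon7).
That clade contains 5 terminal taxa: Taxon31, Taxon34, Taxon51, Taxon53, Taxon7.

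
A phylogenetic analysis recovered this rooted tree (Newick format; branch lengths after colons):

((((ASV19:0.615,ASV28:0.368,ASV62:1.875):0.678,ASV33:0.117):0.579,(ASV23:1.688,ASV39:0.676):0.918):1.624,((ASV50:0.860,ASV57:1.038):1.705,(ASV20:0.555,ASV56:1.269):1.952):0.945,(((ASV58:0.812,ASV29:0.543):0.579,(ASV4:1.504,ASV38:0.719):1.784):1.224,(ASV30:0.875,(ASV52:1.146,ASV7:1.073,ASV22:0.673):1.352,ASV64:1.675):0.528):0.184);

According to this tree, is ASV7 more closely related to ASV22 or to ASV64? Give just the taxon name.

The MRCA of ASV7 and ASV22 subtends (ASV52,ASV7,ASV22) (3 taxa).
The MRCA of ASV7 and ASV64 subtends (ASV30,(ASV52,ASV7,ASV22),ASV64) (5 taxa).
The first is nested inside the second, so ASV7 shares a more recent common ancestor with ASV22.

ASV22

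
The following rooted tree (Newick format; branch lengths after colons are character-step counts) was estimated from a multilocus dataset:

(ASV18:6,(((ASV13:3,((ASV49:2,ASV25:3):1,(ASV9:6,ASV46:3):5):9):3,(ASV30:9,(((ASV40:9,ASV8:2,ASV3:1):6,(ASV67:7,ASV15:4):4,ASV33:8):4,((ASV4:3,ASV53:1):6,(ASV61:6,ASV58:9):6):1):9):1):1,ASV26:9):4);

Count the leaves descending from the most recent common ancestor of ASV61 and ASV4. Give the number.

The MRCA of ASV61 and ASV4 is the node subtending ((ASV4,ASV53),(ASV61,ASV58)).
That clade contains 4 terminal taxa: ASV4, ASV53, ASV58, ASV61.

4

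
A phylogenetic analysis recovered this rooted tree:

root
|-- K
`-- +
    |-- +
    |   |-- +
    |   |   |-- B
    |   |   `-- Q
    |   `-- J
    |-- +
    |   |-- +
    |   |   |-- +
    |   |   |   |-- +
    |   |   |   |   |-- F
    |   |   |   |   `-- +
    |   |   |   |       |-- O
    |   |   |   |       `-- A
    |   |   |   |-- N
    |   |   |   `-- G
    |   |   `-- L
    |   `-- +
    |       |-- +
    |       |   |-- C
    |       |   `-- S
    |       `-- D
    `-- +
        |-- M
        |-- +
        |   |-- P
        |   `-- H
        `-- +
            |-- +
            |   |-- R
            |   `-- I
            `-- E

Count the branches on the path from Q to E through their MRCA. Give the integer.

The MRCA of Q and E is the node subtending (((B,Q),J),((((F,(O,A)),N,G),L),((C,S),D)),(M,(P,H),((R,I),E))).
From Q up to that node: 3 branches. From E up to the same node: 3 branches. Total: 3 + 3 = 6.

6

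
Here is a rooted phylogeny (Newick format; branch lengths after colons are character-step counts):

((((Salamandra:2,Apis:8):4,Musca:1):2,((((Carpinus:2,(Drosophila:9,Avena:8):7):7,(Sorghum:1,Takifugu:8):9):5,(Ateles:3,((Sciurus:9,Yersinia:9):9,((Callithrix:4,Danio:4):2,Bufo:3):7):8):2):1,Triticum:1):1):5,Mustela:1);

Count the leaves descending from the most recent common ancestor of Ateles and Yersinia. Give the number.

6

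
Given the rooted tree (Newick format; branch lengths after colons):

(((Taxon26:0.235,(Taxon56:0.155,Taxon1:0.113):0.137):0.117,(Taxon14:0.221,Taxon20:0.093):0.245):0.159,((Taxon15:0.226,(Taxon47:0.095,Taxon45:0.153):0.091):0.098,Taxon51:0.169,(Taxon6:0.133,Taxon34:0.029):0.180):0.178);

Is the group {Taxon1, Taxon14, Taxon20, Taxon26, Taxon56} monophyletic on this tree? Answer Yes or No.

Yes

The most recent common ancestor of these taxa subtends ((Taxon26,(Taxon56,Taxon1)),(Taxon14,Taxon20)).
That clade has exactly 5 tips — every listed taxon and nothing else — so the group is monophyletic.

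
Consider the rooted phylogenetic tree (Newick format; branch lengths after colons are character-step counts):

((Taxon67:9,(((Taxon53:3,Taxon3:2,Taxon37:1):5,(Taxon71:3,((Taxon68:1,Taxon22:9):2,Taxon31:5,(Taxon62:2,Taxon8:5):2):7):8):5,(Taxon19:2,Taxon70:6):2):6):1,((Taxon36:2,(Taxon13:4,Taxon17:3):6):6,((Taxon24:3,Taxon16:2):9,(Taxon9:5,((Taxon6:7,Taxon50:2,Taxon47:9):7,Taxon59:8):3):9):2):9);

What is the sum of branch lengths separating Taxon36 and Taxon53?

The path runs Taxon36 → … → MRCA → … → Taxon53; the MRCA is the root of the tree.
Branch lengths along that path: 2 + 6 + 9 + 1 + 6 + 5 + 5 + 3 = 37.

37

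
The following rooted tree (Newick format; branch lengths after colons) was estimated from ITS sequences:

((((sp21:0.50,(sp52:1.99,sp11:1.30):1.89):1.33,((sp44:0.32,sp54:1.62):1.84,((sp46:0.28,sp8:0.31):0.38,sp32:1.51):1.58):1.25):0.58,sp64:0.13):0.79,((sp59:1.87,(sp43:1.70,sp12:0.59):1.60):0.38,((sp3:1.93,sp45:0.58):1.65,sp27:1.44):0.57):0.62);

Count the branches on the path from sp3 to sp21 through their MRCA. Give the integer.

8

The MRCA of sp3 and sp21 is the root of the tree.
From sp3 up to that node: 4 branches. From sp21 up to the same node: 4 branches. Total: 4 + 4 = 8.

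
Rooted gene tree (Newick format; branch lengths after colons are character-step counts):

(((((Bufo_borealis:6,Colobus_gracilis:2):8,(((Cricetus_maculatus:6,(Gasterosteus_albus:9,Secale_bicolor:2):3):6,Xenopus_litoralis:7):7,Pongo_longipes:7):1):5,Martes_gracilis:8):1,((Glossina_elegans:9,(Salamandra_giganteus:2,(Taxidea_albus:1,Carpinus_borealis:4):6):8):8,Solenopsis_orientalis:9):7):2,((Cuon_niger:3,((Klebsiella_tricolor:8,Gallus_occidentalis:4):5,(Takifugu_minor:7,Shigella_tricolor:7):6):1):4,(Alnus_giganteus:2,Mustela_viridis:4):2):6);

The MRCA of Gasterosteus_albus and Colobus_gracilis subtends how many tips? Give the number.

The MRCA of Gasterosteus_albus and Colobus_gracilis is the node subtending ((Bufo_borealis,Colobus_gracilis),(((Cricetus_maculatus,(Gasterosteus_albus,Secale_bicolor)),Xenopus_litoralis),Pongo_longipes)).
That clade contains 7 terminal taxa: Bufo_borealis, Colobus_gracilis, Cricetus_maculatus, Gasterosteus_albus, Pongo_longipes, Secale_bicolor, Xenopus_litoralis.

7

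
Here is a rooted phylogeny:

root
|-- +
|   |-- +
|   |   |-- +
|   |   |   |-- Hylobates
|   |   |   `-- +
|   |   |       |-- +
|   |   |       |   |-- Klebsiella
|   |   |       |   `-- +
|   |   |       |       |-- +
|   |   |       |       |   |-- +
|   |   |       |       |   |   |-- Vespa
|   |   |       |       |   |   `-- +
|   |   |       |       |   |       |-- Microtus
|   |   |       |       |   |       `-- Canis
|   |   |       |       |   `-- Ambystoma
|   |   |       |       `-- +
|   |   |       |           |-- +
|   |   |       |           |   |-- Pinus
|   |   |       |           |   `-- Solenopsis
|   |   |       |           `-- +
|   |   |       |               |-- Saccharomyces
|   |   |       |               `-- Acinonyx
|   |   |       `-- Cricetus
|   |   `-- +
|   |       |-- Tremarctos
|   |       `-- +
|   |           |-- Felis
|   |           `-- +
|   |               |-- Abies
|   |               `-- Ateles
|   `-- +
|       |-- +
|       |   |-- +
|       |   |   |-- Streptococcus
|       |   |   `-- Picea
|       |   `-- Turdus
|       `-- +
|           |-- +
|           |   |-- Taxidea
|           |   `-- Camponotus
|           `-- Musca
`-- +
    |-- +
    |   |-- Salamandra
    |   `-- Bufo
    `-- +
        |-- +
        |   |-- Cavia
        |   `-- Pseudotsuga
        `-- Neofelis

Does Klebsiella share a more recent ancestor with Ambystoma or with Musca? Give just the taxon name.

Ambystoma

The MRCA of Klebsiella and Ambystoma subtends (Klebsiella,(((Vespa,(Microtus,Canis)),Ambystoma),((Pinus,Solenopsis),(Saccharomyces,Acinonyx)))) (9 taxa).
The MRCA of Klebsiella and Musca subtends (((Hylobates,((Klebsiella,(((Vespa,(Microtus,Canis)),Ambystoma),((Pinus,Solenopsis),(Saccharomyces,Acinonyx)))),Cricetus)),(Tremarctos,(Felis,(Abies,Ateles)))),(((Streptococcus,Picea),Turdus),((Taxidea,Camponotus),Musca))) (21 taxa).
The first is nested inside the second, so Klebsiella shares a more recent common ancestor with Ambystoma.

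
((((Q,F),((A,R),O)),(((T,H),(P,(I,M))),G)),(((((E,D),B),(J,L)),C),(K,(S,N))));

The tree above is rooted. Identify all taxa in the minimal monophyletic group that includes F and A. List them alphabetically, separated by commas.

Tracing F: it sits inside (Q,F).
Tracing A: it sits inside (A,R).
The smallest clade enclosing both is ((Q,F),((A,R),O)); the answer is its 5 terminal taxa in alphabetical order.

A, F, O, Q, R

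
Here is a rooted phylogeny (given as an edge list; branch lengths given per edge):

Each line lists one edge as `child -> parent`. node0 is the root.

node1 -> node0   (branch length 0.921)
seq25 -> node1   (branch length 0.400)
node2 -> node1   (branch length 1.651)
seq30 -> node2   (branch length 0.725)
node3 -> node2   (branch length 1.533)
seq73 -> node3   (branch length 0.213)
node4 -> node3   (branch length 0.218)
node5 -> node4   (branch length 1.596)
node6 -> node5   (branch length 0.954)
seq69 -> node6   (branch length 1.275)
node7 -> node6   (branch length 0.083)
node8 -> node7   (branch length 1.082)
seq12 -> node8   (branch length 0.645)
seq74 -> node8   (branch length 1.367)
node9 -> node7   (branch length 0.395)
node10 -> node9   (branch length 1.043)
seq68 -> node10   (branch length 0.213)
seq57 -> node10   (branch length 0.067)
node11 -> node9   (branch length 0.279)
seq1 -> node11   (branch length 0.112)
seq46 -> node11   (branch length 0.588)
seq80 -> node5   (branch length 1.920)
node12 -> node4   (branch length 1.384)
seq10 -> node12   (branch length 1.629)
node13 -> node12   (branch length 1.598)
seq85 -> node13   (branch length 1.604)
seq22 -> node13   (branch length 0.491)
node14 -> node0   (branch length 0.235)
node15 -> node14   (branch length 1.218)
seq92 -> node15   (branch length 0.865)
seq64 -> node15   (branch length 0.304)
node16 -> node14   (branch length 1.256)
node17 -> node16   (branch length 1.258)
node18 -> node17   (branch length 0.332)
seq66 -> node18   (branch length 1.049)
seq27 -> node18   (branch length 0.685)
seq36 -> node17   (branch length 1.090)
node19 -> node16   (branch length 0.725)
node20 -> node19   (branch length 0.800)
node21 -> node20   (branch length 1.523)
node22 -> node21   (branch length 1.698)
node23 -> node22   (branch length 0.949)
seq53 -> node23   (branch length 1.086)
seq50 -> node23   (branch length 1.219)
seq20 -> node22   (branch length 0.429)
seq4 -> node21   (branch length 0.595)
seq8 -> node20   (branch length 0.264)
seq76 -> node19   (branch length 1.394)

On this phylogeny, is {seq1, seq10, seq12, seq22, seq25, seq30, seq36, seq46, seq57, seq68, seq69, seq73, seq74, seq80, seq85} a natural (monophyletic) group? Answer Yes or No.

The MRCA of the listed taxa is the root, so the smallest clade containing them is the whole tree.
That clade also contains seq20, seq27, seq4, seq50, seq53, seq64, seq66, seq76, seq8, seq92, which are not in the proposed group, so the group is not monophyletic.

No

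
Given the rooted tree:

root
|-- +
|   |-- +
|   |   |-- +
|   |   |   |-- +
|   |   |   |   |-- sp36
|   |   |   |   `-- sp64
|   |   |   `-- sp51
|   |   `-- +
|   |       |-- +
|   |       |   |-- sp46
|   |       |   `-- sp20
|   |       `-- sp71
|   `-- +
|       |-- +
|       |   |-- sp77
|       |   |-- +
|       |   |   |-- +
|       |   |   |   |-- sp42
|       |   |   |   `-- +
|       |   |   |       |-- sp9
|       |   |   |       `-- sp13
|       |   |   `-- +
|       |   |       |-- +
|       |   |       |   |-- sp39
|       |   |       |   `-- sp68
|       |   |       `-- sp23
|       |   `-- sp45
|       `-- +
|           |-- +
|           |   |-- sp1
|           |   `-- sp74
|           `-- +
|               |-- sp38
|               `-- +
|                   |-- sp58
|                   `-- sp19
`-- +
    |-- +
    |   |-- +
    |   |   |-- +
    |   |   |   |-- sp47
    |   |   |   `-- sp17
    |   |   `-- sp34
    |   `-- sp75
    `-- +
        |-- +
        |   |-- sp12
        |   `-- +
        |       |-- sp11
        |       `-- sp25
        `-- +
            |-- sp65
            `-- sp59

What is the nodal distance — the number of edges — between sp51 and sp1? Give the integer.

7

The MRCA of sp51 and sp1 is the node subtending ((((sp36,sp64),sp51),((sp46,sp20),sp71)),((sp77,((sp42,(sp9,sp13)),((sp39,sp68),sp23)),sp45),((sp1,sp74),(sp38,(sp58,sp19))))).
From sp51 up to that node: 3 branches. From sp1 up to the same node: 4 branches. Total: 3 + 4 = 7.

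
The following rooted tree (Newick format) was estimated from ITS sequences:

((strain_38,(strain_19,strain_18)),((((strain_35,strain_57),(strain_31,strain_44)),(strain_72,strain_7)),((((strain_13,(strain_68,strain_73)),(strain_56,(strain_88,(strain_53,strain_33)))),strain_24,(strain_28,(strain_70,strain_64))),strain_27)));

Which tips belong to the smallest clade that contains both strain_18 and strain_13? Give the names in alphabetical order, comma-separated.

strain_13, strain_18, strain_19, strain_24, strain_27, strain_28, strain_31, strain_33, strain_35, strain_38, strain_44, strain_53, strain_56, strain_57, strain_64, strain_68, strain_7, strain_70, strain_72, strain_73, strain_88

Tracing strain_18: it sits inside (strain_19,strain_18).
Tracing strain_13: it sits inside (strain_13,(strain_68,strain_73)).
The smallest clade enclosing both is the whole tree (their MRCA is the root), so the answer is all 21 tips in alphabetical order.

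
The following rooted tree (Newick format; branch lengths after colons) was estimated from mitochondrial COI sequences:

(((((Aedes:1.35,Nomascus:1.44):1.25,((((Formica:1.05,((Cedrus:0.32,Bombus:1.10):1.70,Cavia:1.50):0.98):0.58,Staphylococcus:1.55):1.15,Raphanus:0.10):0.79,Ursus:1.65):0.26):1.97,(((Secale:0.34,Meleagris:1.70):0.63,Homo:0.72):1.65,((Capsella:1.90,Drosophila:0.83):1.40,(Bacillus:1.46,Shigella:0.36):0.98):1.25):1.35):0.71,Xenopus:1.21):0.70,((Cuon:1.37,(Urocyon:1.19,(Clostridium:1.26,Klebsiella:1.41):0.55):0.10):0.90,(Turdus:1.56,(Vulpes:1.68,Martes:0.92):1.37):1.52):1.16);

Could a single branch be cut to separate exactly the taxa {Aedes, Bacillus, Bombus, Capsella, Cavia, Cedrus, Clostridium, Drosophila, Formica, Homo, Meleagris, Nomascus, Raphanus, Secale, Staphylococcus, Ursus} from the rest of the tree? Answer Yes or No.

The MRCA of the listed taxa is the root, so the smallest clade containing them is the whole tree.
That clade also contains Cuon, Klebsiella, Martes, Shigella, Turdus, Urocyon, Vulpes, Xenopus, which are not in the proposed group, so the group is not monophyletic.

No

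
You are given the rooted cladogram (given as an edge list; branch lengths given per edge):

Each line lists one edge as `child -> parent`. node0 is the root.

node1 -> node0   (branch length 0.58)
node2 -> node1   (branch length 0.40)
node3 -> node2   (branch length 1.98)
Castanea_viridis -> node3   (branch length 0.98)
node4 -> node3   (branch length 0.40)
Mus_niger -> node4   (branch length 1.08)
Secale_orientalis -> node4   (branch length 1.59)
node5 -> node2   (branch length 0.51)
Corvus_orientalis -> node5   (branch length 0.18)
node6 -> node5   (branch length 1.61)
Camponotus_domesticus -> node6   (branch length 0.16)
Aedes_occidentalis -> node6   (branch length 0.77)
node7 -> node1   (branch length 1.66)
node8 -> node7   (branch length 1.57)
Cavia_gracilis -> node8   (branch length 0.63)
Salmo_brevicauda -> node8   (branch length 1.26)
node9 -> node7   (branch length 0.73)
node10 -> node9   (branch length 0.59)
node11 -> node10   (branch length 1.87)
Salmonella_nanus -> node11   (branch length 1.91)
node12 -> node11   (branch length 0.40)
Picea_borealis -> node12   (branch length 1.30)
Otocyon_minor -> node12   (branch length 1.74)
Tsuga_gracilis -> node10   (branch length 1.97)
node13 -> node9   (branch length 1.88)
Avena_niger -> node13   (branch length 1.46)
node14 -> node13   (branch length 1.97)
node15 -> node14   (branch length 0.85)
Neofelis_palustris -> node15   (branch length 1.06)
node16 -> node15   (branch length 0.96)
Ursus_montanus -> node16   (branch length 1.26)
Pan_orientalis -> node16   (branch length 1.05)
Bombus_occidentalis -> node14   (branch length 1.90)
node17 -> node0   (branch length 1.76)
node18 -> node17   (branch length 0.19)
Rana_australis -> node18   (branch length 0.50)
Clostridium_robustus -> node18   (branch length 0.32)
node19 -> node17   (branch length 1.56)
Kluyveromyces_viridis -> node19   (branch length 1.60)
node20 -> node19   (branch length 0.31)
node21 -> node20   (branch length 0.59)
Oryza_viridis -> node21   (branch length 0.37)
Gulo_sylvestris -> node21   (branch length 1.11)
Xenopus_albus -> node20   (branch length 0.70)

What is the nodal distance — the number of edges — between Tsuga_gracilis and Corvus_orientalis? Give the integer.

The MRCA of Tsuga_gracilis and Corvus_orientalis is the node subtending (((Castanea_viridis,(Mus_niger,Secale_orientalis)),(Corvus_orientalis,(Camponotus_domesticus,Aedes_occidentalis))),((Cavia_gracilis,Salmo_brevicauda),(((Salmonella_nanus,(Picea_borealis,Otocyon_minor)),Tsuga_gracilis),(Avena_niger,((Neofelis_palustris,(Ursus_montanus,Pan_orientalis)),Bombus_occidentalis))))).
From Tsuga_gracilis up to that node: 4 branches. From Corvus_orientalis up to the same node: 3 branches. Total: 4 + 3 = 7.

7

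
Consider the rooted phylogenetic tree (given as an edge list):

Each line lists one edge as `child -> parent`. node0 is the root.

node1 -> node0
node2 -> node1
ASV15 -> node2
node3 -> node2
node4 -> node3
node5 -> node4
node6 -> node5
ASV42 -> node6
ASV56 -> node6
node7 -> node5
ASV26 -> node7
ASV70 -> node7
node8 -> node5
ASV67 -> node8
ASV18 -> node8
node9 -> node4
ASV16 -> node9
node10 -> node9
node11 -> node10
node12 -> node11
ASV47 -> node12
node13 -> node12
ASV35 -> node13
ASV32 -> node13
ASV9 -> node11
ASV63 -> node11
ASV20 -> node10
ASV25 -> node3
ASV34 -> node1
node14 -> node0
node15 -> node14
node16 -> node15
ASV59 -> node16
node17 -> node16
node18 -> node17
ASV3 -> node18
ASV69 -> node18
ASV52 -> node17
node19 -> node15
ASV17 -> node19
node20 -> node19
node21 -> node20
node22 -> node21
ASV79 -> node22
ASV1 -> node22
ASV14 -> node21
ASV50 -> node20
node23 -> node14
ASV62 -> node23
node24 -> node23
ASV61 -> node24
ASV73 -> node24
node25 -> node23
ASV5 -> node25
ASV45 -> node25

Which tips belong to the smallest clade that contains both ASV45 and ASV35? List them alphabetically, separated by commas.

ASV1, ASV14, ASV15, ASV16, ASV17, ASV18, ASV20, ASV25, ASV26, ASV3, ASV32, ASV34, ASV35, ASV42, ASV45, ASV47, ASV5, ASV50, ASV52, ASV56, ASV59, ASV61, ASV62, ASV63, ASV67, ASV69, ASV70, ASV73, ASV79, ASV9

Tracing ASV45: it sits inside (ASV5,ASV45).
Tracing ASV35: it sits inside (ASV35,ASV32).
The smallest clade enclosing both is the whole tree (their MRCA is the root), so the answer is all 30 tips in alphabetical order.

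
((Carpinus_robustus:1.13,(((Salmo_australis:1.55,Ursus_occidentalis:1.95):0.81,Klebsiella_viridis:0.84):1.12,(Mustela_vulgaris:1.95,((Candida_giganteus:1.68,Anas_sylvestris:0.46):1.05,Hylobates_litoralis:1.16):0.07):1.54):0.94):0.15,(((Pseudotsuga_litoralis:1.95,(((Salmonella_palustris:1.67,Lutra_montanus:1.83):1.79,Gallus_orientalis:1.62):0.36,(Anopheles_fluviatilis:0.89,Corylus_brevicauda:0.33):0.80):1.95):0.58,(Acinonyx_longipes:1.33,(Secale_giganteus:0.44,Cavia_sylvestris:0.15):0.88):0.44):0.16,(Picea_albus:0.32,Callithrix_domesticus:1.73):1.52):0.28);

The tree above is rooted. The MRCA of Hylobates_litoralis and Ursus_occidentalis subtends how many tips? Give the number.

7

The MRCA of Hylobates_litoralis and Ursus_occidentalis is the node subtending (((Salmo_australis,Ursus_occidentalis),Klebsiella_viridis),(Mustela_vulgaris,((Candida_giganteus,Anas_sylvestris),Hylobates_litoralis))).
That clade contains 7 terminal taxa: Anas_sylvestris, Candida_giganteus, Hylobates_litoralis, Klebsiella_viridis, Mustela_vulgaris, Salmo_australis, Ursus_occidentalis.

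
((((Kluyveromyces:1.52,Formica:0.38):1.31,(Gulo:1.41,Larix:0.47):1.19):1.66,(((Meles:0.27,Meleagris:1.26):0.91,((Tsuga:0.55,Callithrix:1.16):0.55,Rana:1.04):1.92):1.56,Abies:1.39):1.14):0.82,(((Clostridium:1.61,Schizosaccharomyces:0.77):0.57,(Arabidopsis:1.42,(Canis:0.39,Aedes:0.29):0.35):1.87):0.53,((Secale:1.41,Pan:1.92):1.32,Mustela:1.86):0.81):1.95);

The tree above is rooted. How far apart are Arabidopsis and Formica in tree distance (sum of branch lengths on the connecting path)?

9.94

The path runs Arabidopsis → … → MRCA → … → Formica; the MRCA is the root of the tree.
Branch lengths along that path: 1.42 + 1.87 + 0.53 + 1.95 + 0.82 + 1.66 + 1.31 + 0.38 = 9.94.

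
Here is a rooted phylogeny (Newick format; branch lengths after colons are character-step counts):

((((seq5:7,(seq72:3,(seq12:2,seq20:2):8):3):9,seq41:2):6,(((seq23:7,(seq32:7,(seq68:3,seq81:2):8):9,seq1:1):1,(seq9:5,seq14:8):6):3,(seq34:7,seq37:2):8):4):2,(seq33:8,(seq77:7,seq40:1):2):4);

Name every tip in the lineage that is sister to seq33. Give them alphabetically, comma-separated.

seq40, seq77

seq33 attaches to the tree at the node subtending (seq33,(seq77,seq40)).
The other lineage descending from that same node — the sister group — is (seq77,seq40); its 2 tips in alphabetical order are the answer.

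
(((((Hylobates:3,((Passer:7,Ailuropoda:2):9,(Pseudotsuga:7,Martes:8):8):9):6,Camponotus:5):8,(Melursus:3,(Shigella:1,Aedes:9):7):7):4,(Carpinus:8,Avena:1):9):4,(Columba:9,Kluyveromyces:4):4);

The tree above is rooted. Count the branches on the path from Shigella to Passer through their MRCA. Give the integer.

The MRCA of Shigella and Passer is the node subtending (((Hylobates,((Passer,Ailuropoda),(Pseudotsuga,Martes))),Camponotus),(Melursus,(Shigella,Aedes))).
From Shigella up to that node: 3 branches. From Passer up to the same node: 5 branches. Total: 3 + 5 = 8.

8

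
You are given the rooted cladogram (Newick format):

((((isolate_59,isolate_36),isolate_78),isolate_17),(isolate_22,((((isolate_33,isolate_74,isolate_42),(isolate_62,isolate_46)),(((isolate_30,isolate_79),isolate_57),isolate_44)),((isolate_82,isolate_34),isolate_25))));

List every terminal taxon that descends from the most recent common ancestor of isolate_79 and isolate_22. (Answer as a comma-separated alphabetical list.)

Tracing isolate_79: it sits inside (isolate_30,isolate_79).
Tracing isolate_22: it sits inside (isolate_22,((((isolate_33,isolate_74,isolate_42),(isolate_62,isolate_46)),(((isolate_30,isolate_79),isolate_57),isolate_44)),((isolate_82,isolate_34),isolate_25))).
The smallest clade enclosing both is (isolate_22,((((isolate_33,isolate_74,isolate_42),(isolate_62,isolate_46)),(((isolate_30,isolate_79),isolate_57),isolate_44)),((isolate_82,isolate_34),isolate_25))); the answer is its 13 terminal taxa in alphabetical order.

isolate_22, isolate_25, isolate_30, isolate_33, isolate_34, isolate_42, isolate_44, isolate_46, isolate_57, isolate_62, isolate_74, isolate_79, isolate_82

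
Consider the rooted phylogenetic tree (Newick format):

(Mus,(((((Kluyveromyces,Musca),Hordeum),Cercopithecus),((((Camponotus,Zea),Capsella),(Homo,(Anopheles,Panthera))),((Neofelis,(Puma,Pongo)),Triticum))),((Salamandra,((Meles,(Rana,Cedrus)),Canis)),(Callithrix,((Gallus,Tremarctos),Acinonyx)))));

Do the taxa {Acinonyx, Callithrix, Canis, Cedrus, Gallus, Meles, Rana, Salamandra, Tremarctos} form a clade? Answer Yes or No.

Yes

The most recent common ancestor of these taxa subtends ((Salamandra,((Meles,(Rana,Cedrus)),Canis)),(Callithrix,((Gallus,Tremarctos),Acinonyx))).
That clade has exactly 9 tips — every listed taxon and nothing else — so the group is monophyletic.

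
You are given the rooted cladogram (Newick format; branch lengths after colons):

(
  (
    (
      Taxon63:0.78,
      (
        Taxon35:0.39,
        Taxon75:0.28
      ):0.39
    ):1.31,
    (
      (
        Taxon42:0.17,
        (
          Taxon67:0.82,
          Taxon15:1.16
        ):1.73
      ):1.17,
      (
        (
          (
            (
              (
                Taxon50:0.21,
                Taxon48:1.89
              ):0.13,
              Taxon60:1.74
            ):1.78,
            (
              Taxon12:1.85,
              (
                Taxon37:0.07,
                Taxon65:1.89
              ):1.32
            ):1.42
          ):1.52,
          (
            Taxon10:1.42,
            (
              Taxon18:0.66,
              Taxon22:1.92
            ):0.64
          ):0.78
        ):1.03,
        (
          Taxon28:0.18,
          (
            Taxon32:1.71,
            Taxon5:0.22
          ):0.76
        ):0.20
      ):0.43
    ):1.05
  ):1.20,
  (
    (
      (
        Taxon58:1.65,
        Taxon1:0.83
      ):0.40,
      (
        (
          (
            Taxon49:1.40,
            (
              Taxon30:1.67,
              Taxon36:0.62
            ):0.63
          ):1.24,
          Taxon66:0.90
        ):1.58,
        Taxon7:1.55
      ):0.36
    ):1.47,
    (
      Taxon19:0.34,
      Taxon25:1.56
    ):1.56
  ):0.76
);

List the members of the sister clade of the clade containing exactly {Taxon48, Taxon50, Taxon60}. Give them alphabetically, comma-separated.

Taxon12, Taxon37, Taxon65

The clade containing exactly {Taxon48, Taxon50, Taxon60} attaches to the tree at the node subtending (((Taxon50,Taxon48),Taxon60),(Taxon12,(Taxon37,Taxon65))).
The other lineage descending from that same node — the sister group — is (Taxon12,(Taxon37,Taxon65)); its 3 tips in alphabetical order are the answer.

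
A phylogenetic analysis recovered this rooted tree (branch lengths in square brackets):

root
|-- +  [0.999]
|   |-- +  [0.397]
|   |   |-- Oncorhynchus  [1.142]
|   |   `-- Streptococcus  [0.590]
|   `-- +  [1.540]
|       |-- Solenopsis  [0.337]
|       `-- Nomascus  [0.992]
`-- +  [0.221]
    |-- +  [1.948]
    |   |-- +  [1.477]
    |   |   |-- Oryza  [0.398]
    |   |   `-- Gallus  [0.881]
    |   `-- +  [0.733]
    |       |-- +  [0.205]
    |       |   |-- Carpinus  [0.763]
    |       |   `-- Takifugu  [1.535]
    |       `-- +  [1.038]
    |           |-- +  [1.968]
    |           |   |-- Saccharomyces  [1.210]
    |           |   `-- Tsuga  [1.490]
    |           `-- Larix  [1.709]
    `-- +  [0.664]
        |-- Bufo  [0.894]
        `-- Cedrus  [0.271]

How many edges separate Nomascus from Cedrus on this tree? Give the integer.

The MRCA of Nomascus and Cedrus is the root of the tree.
From Nomascus up to that node: 3 branches. From Cedrus up to the same node: 3 branches. Total: 3 + 3 = 6.

6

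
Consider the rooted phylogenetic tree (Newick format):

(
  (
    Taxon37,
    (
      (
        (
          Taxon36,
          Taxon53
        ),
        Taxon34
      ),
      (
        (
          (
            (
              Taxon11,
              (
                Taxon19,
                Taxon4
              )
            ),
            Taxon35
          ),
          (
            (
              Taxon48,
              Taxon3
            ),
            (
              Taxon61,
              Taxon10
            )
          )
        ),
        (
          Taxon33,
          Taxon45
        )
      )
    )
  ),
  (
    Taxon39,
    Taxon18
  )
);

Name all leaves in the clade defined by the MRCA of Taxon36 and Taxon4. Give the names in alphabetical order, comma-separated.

Tracing Taxon36: it sits inside (Taxon36,Taxon53).
Tracing Taxon4: it sits inside (Taxon19,Taxon4).
The smallest clade enclosing both is (((Taxon36,Taxon53),Taxon34),((((Taxon11,(Taxon19,Taxon4)),Taxon35),((Taxon48,Taxon3),(Taxon61,Taxon10))),(Taxon33,Taxon45))); the answer is its 13 terminal taxa in alphabetical order.

Taxon10, Taxon11, Taxon19, Taxon3, Taxon33, Taxon34, Taxon35, Taxon36, Taxon4, Taxon45, Taxon48, Taxon53, Taxon61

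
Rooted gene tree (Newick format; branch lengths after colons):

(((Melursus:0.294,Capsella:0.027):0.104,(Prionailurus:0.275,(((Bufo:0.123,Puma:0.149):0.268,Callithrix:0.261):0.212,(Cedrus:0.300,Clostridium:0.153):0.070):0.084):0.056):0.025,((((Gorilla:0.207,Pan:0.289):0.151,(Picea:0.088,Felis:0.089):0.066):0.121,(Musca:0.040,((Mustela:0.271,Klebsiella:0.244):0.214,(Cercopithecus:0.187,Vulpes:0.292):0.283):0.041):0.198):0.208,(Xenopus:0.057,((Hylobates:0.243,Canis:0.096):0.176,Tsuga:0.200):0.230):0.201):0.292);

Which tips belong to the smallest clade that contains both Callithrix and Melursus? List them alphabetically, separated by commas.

Tracing Callithrix: it sits inside ((Bufo,Puma),Callithrix).
Tracing Melursus: it sits inside (Melursus,Capsella).
The smallest clade enclosing both is ((Melursus,Capsella),(Prionailurus,(((Bufo,Puma),Callithrix),(Cedrus,Clostridium)))); the answer is its 8 terminal taxa in alphabetical order.

Bufo, Callithrix, Capsella, Cedrus, Clostridium, Melursus, Prionailurus, Puma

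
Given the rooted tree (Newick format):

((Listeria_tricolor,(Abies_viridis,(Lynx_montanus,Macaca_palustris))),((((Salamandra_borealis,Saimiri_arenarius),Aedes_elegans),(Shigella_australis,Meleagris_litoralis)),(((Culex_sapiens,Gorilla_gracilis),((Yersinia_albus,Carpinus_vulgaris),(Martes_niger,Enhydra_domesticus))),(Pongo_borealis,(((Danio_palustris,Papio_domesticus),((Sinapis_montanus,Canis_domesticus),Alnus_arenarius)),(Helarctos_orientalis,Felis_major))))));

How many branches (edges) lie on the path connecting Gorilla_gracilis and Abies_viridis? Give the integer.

The MRCA of Gorilla_gracilis and Abies_viridis is the root of the tree.
From Gorilla_gracilis up to that node: 5 branches. From Abies_viridis up to the same node: 3 branches. Total: 5 + 3 = 8.

8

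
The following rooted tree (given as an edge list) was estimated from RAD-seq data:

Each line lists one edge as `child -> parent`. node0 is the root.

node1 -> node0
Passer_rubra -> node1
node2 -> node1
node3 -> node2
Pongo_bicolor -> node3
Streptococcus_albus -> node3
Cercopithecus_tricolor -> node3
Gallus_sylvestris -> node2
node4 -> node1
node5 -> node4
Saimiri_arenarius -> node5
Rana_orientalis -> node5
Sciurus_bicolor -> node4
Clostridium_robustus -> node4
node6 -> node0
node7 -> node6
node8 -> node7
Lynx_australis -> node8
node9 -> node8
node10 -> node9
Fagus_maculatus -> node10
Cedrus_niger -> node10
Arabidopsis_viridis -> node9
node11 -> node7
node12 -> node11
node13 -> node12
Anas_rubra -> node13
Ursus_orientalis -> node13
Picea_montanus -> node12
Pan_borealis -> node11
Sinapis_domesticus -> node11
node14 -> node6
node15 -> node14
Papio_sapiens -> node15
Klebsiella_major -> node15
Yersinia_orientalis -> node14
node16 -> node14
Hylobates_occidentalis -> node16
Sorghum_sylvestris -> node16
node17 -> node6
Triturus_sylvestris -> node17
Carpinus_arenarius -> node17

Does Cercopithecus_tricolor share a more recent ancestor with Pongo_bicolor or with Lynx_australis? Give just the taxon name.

The MRCA of Cercopithecus_tricolor and Pongo_bicolor subtends (Pongo_bicolor,Streptococcus_albus,Cercopithecus_tricolor) (3 taxa).
The MRCA of Cercopithecus_tricolor and Lynx_australis is the root, subtending the entire tree (25 taxa).
The first is nested inside the second, so Cercopithecus_tricolor shares a more recent common ancestor with Pongo_bicolor.

Pongo_bicolor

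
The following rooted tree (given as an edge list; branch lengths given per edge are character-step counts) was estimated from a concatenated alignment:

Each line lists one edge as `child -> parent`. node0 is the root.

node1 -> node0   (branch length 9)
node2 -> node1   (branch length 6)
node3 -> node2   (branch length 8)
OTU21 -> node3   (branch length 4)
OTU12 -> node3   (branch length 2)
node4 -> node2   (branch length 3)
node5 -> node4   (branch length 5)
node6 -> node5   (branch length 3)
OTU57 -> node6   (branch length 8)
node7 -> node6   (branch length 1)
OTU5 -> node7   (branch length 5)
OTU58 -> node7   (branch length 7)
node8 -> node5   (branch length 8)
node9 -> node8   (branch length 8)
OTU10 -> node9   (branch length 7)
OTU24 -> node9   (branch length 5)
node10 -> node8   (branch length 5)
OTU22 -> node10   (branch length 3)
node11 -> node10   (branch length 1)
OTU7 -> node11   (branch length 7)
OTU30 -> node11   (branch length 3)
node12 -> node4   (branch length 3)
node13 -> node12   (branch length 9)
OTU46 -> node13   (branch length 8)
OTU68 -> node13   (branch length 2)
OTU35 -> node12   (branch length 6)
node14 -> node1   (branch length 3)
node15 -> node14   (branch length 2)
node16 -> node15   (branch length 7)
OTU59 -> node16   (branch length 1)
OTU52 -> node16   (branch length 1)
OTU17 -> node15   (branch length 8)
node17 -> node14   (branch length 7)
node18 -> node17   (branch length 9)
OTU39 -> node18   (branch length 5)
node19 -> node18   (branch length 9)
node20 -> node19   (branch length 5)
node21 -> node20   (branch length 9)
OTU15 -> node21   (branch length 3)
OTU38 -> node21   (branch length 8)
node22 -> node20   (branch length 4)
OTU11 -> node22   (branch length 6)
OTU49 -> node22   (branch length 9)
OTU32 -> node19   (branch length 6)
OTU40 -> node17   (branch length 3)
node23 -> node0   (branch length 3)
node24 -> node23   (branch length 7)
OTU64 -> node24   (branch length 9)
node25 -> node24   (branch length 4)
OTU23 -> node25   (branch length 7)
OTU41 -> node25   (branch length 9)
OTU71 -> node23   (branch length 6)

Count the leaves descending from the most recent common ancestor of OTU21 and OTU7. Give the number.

13

The MRCA of OTU21 and OTU7 is the node subtending ((OTU21,OTU12),(((OTU57,(OTU5,OTU58)),((OTU10,OTU24),(OTU22,(OTU7,OTU30)))),((OTU46,OTU68),OTU35))).
That clade contains 13 terminal taxa: OTU10, OTU12, OTU21, OTU22, OTU24, OTU30, OTU35, OTU46, OTU5, OTU57, OTU58, OTU68, OTU7.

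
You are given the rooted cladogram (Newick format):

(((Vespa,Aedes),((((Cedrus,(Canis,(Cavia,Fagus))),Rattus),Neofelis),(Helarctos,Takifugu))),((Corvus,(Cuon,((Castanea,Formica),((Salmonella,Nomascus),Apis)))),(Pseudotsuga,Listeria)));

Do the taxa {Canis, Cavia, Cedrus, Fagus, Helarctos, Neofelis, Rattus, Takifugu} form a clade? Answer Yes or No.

The most recent common ancestor of these taxa subtends ((((Cedrus,(Canis,(Cavia,Fagus))),Rattus),Neofelis),(Helarctos,Takifugu)).
That clade has exactly 8 tips — every listed taxon and nothing else — so the group is monophyletic.

Yes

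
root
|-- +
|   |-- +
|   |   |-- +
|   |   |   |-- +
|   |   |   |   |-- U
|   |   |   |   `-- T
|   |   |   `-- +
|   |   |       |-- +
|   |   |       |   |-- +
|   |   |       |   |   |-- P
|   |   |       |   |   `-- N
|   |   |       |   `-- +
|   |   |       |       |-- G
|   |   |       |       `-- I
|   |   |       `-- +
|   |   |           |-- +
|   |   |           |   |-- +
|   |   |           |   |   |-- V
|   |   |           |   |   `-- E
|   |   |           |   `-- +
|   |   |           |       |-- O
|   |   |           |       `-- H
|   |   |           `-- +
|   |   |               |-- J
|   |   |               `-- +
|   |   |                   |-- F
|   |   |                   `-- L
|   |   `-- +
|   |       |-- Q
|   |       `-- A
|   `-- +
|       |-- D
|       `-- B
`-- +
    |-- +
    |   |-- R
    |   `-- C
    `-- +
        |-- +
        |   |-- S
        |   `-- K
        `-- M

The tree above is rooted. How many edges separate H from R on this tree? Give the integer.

11

The MRCA of H and R is the root of the tree.
From H up to that node: 8 branches. From R up to the same node: 3 branches. Total: 8 + 3 = 11.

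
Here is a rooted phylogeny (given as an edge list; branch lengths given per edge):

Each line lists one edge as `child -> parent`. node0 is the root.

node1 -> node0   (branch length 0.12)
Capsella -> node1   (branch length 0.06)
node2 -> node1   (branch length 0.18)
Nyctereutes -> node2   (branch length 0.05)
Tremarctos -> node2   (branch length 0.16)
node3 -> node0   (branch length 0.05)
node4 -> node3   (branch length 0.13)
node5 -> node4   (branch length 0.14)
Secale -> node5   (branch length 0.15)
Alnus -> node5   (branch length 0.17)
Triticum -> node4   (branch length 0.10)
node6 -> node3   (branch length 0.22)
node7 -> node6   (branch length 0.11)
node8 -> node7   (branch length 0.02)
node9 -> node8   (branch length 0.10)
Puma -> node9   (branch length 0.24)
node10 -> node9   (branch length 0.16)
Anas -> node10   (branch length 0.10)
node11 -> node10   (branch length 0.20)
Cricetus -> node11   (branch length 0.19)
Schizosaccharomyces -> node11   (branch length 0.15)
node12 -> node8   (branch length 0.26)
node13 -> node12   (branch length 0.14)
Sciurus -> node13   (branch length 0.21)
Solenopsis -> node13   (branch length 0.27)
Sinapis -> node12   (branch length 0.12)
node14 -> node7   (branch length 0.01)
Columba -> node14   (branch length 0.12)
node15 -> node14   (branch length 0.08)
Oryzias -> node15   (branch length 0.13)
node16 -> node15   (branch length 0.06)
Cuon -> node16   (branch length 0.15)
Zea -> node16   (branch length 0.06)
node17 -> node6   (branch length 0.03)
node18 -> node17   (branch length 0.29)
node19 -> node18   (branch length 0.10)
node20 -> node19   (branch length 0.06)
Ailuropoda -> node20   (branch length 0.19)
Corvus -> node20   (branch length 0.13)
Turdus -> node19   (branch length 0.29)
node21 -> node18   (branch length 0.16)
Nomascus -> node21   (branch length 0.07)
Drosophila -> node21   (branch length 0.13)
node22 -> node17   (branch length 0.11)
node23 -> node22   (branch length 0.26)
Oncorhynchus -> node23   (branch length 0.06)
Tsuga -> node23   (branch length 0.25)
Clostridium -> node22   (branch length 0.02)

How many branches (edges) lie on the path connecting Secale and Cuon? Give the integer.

9

The MRCA of Secale and Cuon is the node subtending (((Secale,Alnus),Triticum),((((Puma,(Anas,(Cricetus,Schizosaccharomyces))),((Sciurus,Solenopsis),Sinapis)),(Columba,(Oryzias,(Cuon,Zea)))),((((Ailuropoda,Corvus),Turdus),(Nomascus,Drosophila)),((Oncorhynchus,Tsuga),Clostridium)))).
From Secale up to that node: 3 branches. From Cuon up to the same node: 6 branches. Total: 3 + 6 = 9.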